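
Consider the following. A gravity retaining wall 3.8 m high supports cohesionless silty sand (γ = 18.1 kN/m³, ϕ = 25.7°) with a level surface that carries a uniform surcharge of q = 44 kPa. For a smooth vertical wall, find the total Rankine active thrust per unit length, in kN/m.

K_a = tan²(45° − φ/2) = 0.3950.
Soil triangle: ½ K_a γ H² = 0.5×0.3950×18.1×3.8² = 51.62 kN/m.
Surcharge rectangle: K_a q H = 0.3950×44×3.8 = 66.05 kN/m.
Total = 51.62 + 66.05 = 117.7 kN/m.

118 kN/m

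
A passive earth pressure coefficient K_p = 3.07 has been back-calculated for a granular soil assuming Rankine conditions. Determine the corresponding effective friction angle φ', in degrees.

30.6°

K_p = (1+sin φ)/(1−sin φ) ⇒ sin φ = (K_p − 1)/(K_p + 1) = 0.5086.
φ = arcsin(0.5086) = 30.57°.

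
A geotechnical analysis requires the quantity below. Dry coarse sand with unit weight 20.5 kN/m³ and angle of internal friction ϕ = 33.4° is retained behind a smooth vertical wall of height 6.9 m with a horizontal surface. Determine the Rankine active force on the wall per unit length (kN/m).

K_a = tan²(45° − φ/2) = 0.2899.
P_a = ½ K_a γ H² = 0.5 × 0.2899 × 20.5 × 6.9² = 141.5 kN/m.

141 kN/m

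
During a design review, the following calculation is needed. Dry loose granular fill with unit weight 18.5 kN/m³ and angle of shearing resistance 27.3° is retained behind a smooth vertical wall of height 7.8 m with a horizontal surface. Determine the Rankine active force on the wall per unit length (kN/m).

K_a = tan²(45° − φ/2) = 0.3711.
P_a = ½ K_a γ H² = 0.5 × 0.3711 × 18.5 × 7.8² = 208.9 kN/m.

209 kN/m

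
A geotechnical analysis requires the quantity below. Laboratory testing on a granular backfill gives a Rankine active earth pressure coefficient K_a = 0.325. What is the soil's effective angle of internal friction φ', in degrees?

K_a = tan²(45° − φ/2) ⇒ 45° − φ/2 = arctan(√0.325) = 29.69°.
φ = 2(45° − 29.69°) = 30.63°.

30.6°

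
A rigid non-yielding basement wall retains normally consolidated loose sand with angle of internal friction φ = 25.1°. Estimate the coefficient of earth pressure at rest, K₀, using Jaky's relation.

K₀ = 1 − sin φ' = 1 − sin 25.1° = 0.5758.

0.576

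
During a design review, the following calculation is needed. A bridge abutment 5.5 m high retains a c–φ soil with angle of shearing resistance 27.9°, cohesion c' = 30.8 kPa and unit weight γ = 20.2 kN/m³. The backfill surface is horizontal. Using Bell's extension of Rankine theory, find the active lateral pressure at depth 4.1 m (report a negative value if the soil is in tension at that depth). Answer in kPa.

-7.07 kPa

K_a = (1 − sin φ)/(1 + sin φ) = 0.3625.
σ_a = K_a γ z − 2c√K_a = 0.3625×20.2×4.1 − 2×30.8×0.6020 = -7.067 kPa.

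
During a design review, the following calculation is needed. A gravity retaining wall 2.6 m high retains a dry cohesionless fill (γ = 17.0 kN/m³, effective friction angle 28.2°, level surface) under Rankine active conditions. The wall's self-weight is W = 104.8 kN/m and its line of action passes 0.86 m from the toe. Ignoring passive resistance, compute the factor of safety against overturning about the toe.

5.05

K_a = tan²(45° − 28.2°/2) = 0.3582.
P_a = ½K_aγH² = 0.5×0.3582×17.0×2.6² = 20.58 kN/m, acting at H/3 = 0.8667 m above the base.
Overturning moment M_o = P_a × H/3 = 20.58 × 0.8667 = 17.84.
Resisting moment M_r = W × 0.86 = 104.8 × 0.86 = 90.13.
FS_overturning = M_r/M_o = 90.13/17.84 = 5.053.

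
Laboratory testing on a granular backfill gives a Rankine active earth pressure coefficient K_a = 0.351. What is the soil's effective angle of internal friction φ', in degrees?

K_a = tan²(45° − φ/2) ⇒ 45° − φ/2 = arctan(√0.351) = 30.64°.
φ = 2(45° − 30.64°) = 28.71°.

28.7°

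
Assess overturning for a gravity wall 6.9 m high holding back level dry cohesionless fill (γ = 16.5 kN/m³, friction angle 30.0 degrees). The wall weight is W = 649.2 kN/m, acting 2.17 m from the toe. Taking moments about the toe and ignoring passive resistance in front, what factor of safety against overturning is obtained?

K_a = tan²(45° − 30.0°/2) = 0.3333.
P_a = ½K_aγH² = 0.5×0.3333×16.5×6.9² = 130.9 kN/m, acting at H/3 = 2.300 m above the base.
Overturning moment M_o = P_a × H/3 = 130.9 × 2.300 = 301.1.
Resisting moment M_r = W × 2.17 = 649.2 × 2.17 = 1409.
FS_overturning = M_r/M_o = 1409/301.1 = 4.678.

4.68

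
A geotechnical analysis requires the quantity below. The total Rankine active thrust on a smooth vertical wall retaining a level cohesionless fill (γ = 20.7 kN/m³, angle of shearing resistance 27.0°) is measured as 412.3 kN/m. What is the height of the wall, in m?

K_a = 0.3755. P_a = ½ K_a γ H² ⇒ H = √(2P_a/(K_a γ)).
H = √(2×412.3/(0.3755×20.7)) = 10.30 m.

10.3 m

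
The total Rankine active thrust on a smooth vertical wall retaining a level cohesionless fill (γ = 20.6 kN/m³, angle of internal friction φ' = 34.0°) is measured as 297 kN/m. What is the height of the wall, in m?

10.1 m

K_a = 0.2827. P_a = ½ K_a γ H² ⇒ H = √(2P_a/(K_a γ)).
H = √(2×297/(0.2827×20.6)) = 10.10 m.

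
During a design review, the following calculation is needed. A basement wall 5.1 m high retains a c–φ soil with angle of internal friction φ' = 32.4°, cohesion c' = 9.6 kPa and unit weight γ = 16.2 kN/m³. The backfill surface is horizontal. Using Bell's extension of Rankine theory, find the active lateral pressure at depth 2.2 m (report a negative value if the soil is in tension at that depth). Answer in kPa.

0.216 kPa

K_a = (1 − sin φ)/(1 + sin φ) = 0.3022.
σ_a = K_a γ z − 2c√K_a = 0.3022×16.2×2.2 − 2×9.6×0.5498 = 0.2162 kPa.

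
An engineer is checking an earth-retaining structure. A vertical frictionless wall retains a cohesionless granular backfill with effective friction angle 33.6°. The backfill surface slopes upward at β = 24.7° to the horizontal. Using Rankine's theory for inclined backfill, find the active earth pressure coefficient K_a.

K_a = cos β · (cos β − √(cos²β − cos²φ)) / (cos β + √(cos²β − cos²φ)).
cos β = 0.9085, cos φ = 0.8329, √(cos²β − cos²φ) = 0.3628.
K_a = 0.9085 × (0.9085 − 0.3628)/(0.9085 + 0.3628) = 0.3900.

0.390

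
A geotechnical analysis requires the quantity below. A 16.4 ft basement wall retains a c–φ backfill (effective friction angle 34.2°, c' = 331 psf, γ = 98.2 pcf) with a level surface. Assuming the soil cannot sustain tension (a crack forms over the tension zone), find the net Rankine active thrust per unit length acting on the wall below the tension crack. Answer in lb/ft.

185 lb/ft

K_a = 0.2803; √K_a = 0.5295.
Tension-crack depth z_c = 2c/(γ√K_a) = 2×331/(98.2×0.5295) = 12.73 ft.
σ_a at base = K_a γ H − 2c√K_a = 0.2803×98.2×16.4 − 2×331×0.5295 = 101.0 psf.
P_a = ½ × 101.0 × (H − z_c) = 0.5×101.0×3.668 = 185.2 lb/ft.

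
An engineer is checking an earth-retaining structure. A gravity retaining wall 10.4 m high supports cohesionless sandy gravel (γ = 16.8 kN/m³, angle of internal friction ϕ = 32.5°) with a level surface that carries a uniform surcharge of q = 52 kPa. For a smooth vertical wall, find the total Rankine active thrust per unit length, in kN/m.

436 kN/m

K_a = tan²(45° − φ/2) = 0.3010.
Soil triangle: ½ K_a γ H² = 0.5×0.3010×16.8×10.4² = 273.5 kN/m.
Surcharge rectangle: K_a q H = 0.3010×52×10.4 = 162.8 kN/m.
Total = 273.5 + 162.8 = 436.2 kN/m.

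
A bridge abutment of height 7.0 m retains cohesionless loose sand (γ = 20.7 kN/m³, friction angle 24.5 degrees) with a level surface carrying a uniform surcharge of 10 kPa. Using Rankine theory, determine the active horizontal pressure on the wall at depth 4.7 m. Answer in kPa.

44.4 kPa

K_a = (1 − sin φ)/(1 + sin φ) = 0.4137.
σ_v = γz + q = 20.7 × 4.7 + 10 = 107.3 kPa.
σ_h = K_a σ_v = 0.4137 × 107.3 = 44.39 kPa.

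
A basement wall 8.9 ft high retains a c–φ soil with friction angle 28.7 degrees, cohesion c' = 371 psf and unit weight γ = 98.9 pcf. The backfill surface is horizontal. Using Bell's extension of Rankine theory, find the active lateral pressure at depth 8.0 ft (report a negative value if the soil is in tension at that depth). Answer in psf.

-162 psf

K_a = (1 − sin φ)/(1 + sin φ) = 0.3511.
σ_a = K_a γ z − 2c√K_a = 0.3511×98.9×8.0 − 2×371×0.5926 = -161.9 psf.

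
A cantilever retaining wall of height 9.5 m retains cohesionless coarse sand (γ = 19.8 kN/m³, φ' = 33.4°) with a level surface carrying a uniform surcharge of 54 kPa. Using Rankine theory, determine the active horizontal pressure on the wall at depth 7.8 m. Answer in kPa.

K_a = (1 − sin φ)/(1 + sin φ) = 0.2899.
σ_v = γz + q = 19.8 × 7.8 + 54 = 208.4 kPa.
σ_h = K_a σ_v = 0.2899 × 208.4 = 60.43 kPa.

60.4 kPa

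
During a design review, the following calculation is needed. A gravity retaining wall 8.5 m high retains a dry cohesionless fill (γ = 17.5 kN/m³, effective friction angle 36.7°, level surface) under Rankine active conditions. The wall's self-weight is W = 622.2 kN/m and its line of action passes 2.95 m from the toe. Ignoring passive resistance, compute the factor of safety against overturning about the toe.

K_a = tan²(45° − 36.7°/2) = 0.2519.
P_a = ½K_aγH² = 0.5×0.2519×17.5×8.5² = 159.2 kN/m, acting at H/3 = 2.833 m above the base.
Overturning moment M_o = P_a × H/3 = 159.2 × 2.833 = 451.1.
Resisting moment M_r = W × 2.95 = 622.2 × 2.95 = 1835.
FS_overturning = M_r/M_o = 1835/451.1 = 4.069.

4.07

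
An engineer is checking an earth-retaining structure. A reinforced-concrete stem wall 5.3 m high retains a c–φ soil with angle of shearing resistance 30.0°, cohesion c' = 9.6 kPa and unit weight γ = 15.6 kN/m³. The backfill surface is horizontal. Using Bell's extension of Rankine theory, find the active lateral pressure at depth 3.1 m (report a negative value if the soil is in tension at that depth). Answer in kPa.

K_a = (1 − sin φ)/(1 + sin φ) = 0.3333.
σ_a = K_a γ z − 2c√K_a = 0.3333×15.6×3.1 − 2×9.6×0.5774 = 5.035 kPa.

5.03 kPa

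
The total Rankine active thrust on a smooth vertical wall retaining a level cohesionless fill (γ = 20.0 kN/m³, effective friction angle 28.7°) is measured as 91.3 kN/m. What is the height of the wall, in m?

K_a = 0.3511. P_a = ½ K_a γ H² ⇒ H = √(2P_a/(K_a γ)).
H = √(2×91.3/(0.3511×20.0)) = 5.099 m.

5.10 m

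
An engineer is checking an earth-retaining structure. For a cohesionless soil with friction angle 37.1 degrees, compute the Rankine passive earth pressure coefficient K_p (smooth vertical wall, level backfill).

K_p = (1 + sin φ)/(1 − sin φ) = tan²(45° + 37.1°/2) = 4.040.

4.04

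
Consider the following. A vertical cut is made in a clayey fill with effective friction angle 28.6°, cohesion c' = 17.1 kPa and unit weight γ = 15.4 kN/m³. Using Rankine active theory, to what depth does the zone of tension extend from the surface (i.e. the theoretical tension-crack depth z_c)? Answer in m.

K_a = tan²(45° − 28.6°/2) = 0.3525; √K_a = 0.5938.
The active pressure is zero where K_a γ z = 2c√K_a, so z_c = 2c/(γ√K_a) = 2×17.1/(15.4×0.5938) = 3.740 m.

3.74 m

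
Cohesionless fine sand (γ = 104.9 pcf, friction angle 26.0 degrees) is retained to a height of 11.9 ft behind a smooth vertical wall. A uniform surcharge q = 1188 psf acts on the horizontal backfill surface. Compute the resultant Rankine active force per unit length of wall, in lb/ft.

K_a = tan²(45° − φ/2) = 0.3905.
Soil triangle: ½ K_a γ H² = 0.5×0.3905×104.9×11.9² = 2900 lb/ft.
Surcharge rectangle: K_a q H = 0.3905×1188×11.9 = 5520 lb/ft.
Total = 2900 + 5520 = 8420 lb/ft.

8420 lb/ft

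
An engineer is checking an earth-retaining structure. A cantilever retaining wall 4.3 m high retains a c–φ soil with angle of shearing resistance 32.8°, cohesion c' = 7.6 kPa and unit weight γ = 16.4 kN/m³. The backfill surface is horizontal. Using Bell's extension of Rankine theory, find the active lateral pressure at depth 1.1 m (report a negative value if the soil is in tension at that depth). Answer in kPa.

K_a = (1 − sin φ)/(1 + sin φ) = 0.2973.
σ_a = K_a γ z − 2c√K_a = 0.2973×16.4×1.1 − 2×7.6×0.5452 = -2.925 kPa.

-2.92 kPa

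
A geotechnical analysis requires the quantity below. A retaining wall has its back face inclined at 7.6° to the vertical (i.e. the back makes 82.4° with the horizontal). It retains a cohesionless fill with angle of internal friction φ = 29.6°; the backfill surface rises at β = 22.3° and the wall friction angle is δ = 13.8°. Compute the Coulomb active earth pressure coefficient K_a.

K_a = sin²(α+φ) / [sin²α · sin(α−δ) · (1 + √{sin(φ+δ)sin(φ−β) / (sin(α−δ)sin(α+β))})²].
With α = 82.4°, φ = 29.6°, δ = 13.8°, β = 22.3°: K_a = 0.5465.

0.546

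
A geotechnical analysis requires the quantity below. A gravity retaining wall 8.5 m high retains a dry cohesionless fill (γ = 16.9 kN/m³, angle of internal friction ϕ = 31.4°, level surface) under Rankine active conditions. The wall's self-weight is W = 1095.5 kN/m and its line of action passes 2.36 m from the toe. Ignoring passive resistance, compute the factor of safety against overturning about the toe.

K_a = tan²(45° − 31.4°/2) = 0.3149.
P_a = ½K_aγH² = 0.5×0.3149×16.9×8.5² = 192.3 kN/m, acting at H/3 = 2.833 m above the base.
Overturning moment M_o = P_a × H/3 = 192.3 × 2.833 = 544.7.
Resisting moment M_r = W × 2.36 = 1095.5 × 2.36 = 2585.
FS_overturning = M_r/M_o = 2585/544.7 = 4.746.

4.75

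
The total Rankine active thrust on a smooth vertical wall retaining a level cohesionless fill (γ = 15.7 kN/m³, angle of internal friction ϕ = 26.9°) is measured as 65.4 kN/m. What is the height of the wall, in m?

K_a = 0.3770. P_a = ½ K_a γ H² ⇒ H = √(2P_a/(K_a γ)).
H = √(2×65.4/(0.3770×15.7)) = 4.701 m.

4.70 m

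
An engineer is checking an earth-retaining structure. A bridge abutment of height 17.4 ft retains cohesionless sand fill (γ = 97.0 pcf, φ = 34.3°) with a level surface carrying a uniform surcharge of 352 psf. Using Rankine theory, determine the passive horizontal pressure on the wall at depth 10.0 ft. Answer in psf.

K_p = (1 + sin φ)/(1 − sin φ) = 3.582.
σ_v = γz + q = 97.0 × 10.0 + 352 = 1322 psf.
σ_h = K_p σ_v = 3.582 × 1322 = 4736 psf.

4740 psf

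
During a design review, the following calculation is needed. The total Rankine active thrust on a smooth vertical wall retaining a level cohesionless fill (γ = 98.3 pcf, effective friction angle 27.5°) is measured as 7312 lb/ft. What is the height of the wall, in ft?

K_a = 0.3682. P_a = ½ K_a γ H² ⇒ H = √(2P_a/(K_a γ)).
H = √(2×7312/(0.3682×98.3)) = 20.10 ft.

20.1 ft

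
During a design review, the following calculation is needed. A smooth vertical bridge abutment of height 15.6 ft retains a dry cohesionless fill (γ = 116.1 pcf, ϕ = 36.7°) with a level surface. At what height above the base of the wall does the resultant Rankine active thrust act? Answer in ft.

K_a = 0.2519.
The pressure distribution is triangular, so the resultant acts at H/3 above the base = 15.6/3 = 5.200 ft.

5.20 ft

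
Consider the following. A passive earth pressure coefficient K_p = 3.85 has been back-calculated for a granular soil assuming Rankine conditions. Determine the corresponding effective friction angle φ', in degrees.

K_p = (1+sin φ)/(1−sin φ) ⇒ sin φ = (K_p − 1)/(K_p + 1) = 0.5876.
φ = arcsin(0.5876) = 35.99°.

36.0°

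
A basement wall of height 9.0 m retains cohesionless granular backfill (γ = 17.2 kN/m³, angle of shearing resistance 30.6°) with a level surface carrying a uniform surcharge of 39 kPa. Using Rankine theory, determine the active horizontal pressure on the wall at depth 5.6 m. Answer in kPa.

K_a = (1 − sin φ)/(1 + sin φ) = 0.3253.
σ_v = γz + q = 17.2 × 5.6 + 39 = 135.3 kPa.
σ_h = K_a σ_v = 0.3253 × 135.3 = 44.03 kPa.

44.0 kPa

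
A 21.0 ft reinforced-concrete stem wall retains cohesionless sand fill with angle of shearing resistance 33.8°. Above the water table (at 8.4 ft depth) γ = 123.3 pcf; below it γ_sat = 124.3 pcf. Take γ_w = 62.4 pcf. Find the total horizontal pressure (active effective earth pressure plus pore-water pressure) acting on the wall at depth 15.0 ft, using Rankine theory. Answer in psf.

824 psf

K_a = (1 − sin φ)/(1 + sin φ) = 0.2851.
γ' = 124.3 − 62.4 = 61.90 pcf.
Effective vertical stress at 15.0 ft: σ'_v = 123.3×8.4 + 61.90×6.60 = 1444 psf.
σ'_h = K_a σ'_v = 0.2851 × 1444 = 411.8 psf; u = γ_w × 6.60 = 411.8 psf.
Total σ_h = 411.8 + 411.8 = 823.6 psf.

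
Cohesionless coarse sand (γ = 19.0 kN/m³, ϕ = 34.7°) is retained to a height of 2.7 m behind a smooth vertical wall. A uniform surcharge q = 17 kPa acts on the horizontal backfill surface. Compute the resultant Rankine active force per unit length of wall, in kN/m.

K_a = tan²(45° − φ/2) = 0.2745.
Soil triangle: ½ K_a γ H² = 0.5×0.2745×19.0×2.7² = 19.01 kN/m.
Surcharge rectangle: K_a q H = 0.2745×17×2.7 = 12.60 kN/m.
Total = 19.01 + 12.60 = 31.61 kN/m.

31.6 kN/m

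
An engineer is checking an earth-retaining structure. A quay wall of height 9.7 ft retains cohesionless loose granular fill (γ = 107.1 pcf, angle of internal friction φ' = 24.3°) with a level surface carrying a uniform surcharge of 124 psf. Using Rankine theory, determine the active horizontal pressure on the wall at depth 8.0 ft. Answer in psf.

409 psf

K_a = (1 − sin φ)/(1 + sin φ) = 0.4169.
σ_v = γz + q = 107.1 × 8.0 + 124 = 980.8 psf.
σ_h = K_a σ_v = 0.4169 × 980.8 = 408.9 psf.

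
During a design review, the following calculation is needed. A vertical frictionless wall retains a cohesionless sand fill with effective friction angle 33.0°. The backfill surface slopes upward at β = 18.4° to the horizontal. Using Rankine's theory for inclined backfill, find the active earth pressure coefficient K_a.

0.344

K_a = cos β · (cos β − √(cos²β − cos²φ)) / (cos β + √(cos²β − cos²φ)).
cos β = 0.9489, cos φ = 0.8387, √(cos²β − cos²φ) = 0.4438.
K_a = 0.9489 × (0.9489 − 0.4438)/(0.9489 + 0.4438) = 0.3441.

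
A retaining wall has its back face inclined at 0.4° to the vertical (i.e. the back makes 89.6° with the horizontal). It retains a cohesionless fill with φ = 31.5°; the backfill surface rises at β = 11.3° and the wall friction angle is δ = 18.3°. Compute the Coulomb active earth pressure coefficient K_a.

K_a = sin²(α+φ) / [sin²α · sin(α−δ) · (1 + √{sin(φ+δ)sin(φ−β) / (sin(α−δ)sin(α+β))})²].
With α = 89.6°, φ = 31.5°, δ = 18.3°, β = 11.3°: K_a = 0.3296.

0.330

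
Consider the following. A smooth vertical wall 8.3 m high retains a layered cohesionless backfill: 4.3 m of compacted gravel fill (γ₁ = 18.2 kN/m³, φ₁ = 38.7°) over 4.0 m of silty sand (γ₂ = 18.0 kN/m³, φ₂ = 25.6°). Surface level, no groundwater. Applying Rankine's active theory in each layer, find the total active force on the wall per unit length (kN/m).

220 kN/m

K_a1 = tan²(45°−38.7°/2) = 0.2306; K_a2 = tan²(45°−25.6°/2) = 0.3966.
Layer 1: σ at base = K_a1 γ₁ h₁ = 18.05 kPa; P₁ = ½×18.05×4.3 = 38.80.
Layer 2: σ_v at top = γ₁h₁ = 78.26; σ_h top = K_a2×78.26 = 31.04; σ_h base = K_a2×(78.26+18.0×4.0) = 59.59.
P₂ = ½(31.04+59.59)×4.0 = 181.2. Total P_a = 38.80+181.2 = 220.0 kN/m.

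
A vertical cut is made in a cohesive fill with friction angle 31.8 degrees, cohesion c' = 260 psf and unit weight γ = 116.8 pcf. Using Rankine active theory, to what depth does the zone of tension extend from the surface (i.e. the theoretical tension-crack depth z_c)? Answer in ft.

K_a = tan²(45° − 31.8°/2) = 0.3098; √K_a = 0.5566.
The active pressure is zero where K_a γ z = 2c√K_a, so z_c = 2c/(γ√K_a) = 2×260/(116.8×0.5566) = 7.999 ft.

8.00 ft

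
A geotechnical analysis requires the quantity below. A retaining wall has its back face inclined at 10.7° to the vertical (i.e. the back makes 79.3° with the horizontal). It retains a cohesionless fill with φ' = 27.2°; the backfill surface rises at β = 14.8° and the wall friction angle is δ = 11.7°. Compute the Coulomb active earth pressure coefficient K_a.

K_a = sin²(α+φ) / [sin²α · sin(α−δ) · (1 + √{sin(φ+δ)sin(φ−β) / (sin(α−δ)sin(α+β))})²].
With α = 79.3°, φ = 27.2°, δ = 11.7°, β = 14.8°: K_a = 0.5389.

0.539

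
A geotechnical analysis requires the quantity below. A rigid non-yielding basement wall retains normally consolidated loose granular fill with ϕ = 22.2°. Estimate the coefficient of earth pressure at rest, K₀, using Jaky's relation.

0.622

K₀ = 1 − sin φ' = 1 − sin 22.2° = 0.6222.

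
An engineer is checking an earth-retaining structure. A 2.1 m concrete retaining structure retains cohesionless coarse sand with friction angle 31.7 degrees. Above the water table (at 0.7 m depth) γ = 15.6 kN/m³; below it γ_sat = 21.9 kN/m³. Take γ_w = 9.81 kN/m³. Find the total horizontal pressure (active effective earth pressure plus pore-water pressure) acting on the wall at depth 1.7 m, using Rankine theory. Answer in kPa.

K_a = (1 − sin φ)/(1 + sin φ) = 0.3111.
γ' = 21.9 − 9.81 = 12.09 kN/m³.
Effective vertical stress at 1.7 m: σ'_v = 15.6×0.7 + 12.09×1.00 = 23.01 kPa.
σ'_h = K_a σ'_v = 0.3111 × 23.01 = 7.158 kPa; u = γ_w × 1.00 = 9.810 kPa.
Total σ_h = 7.158 + 9.810 = 16.97 kPa.

17.0 kPa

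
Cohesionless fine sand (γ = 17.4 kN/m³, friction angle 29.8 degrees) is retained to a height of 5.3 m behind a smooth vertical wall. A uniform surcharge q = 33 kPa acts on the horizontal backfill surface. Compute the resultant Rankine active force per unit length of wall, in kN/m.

K_a = tan²(45° − φ/2) = 0.3360.
Soil triangle: ½ K_a γ H² = 0.5×0.3360×17.4×5.3² = 82.12 kN/m.
Surcharge rectangle: K_a q H = 0.3360×33×5.3 = 58.77 kN/m.
Total = 82.12 + 58.77 = 140.9 kN/m.

141 kN/m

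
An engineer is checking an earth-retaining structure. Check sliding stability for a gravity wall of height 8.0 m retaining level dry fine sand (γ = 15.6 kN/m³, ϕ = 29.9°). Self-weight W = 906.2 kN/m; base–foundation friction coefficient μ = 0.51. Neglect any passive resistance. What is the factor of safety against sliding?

K_a = tan²(45° − 29.9°/2) = 0.3347.
P_a = ½K_aγH² = 0.5×0.3347×15.6×8.0² = 167.1 kN/m, acting at H/3 = 2.667 m above the base.
FS_sliding = μW / P_a = 0.51×906.2 / 167.1 = 2.766.

2.77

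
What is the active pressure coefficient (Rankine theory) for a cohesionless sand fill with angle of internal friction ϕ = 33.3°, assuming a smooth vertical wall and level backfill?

K_a = tan²(45° − φ/2) = tan²(28.35°) = 0.2911.

0.291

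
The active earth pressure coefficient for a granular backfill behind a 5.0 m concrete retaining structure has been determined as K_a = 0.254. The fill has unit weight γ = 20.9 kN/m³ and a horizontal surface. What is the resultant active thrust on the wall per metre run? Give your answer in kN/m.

66.4 kN/m

P = ½ K_a γ H² = 0.5 × 0.254 × 20.9 × 5.0² = 66.36 kN/m.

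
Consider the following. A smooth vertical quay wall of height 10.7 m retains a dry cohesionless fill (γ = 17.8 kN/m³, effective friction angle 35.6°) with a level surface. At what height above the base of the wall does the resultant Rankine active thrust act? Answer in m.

3.57 m

K_a = 0.2641.
The pressure distribution is triangular, so the resultant acts at H/3 above the base = 10.7/3 = 3.567 m.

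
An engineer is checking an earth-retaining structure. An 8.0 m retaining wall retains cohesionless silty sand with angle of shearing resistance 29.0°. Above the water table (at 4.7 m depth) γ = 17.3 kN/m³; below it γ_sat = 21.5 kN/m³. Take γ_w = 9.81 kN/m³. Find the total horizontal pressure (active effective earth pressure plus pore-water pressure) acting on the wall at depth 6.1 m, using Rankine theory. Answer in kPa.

47.6 kPa

K_a = (1 − sin φ)/(1 + sin φ) = 0.3470.
γ' = 21.5 − 9.81 = 11.69 kN/m³.
Effective vertical stress at 6.1 m: σ'_v = 17.3×4.7 + 11.69×1.40 = 97.68 kPa.
σ'_h = K_a σ'_v = 0.3470 × 97.68 = 33.89 kPa; u = γ_w × 1.40 = 13.73 kPa.
Total σ_h = 33.89 + 13.73 = 47.63 kPa.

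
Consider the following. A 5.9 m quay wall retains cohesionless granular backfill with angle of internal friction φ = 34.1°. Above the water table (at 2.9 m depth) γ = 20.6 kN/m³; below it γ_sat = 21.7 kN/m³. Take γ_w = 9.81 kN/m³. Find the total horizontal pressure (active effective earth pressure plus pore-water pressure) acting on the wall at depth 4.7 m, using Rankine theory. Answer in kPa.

K_a = (1 − sin φ)/(1 + sin φ) = 0.2815.
γ' = 21.7 − 9.81 = 11.89 kN/m³.
Effective vertical stress at 4.7 m: σ'_v = 20.6×2.9 + 11.89×1.80 = 81.14 kPa.
σ'_h = K_a σ'_v = 0.2815 × 81.14 = 22.84 kPa; u = γ_w × 1.80 = 17.66 kPa.
Total σ_h = 22.84 + 17.66 = 40.50 kPa.

40.5 kPa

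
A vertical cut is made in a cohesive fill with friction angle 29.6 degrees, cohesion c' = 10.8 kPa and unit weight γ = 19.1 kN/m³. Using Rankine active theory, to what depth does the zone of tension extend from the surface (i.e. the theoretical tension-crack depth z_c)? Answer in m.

1.94 m

K_a = tan²(45° − 29.6°/2) = 0.3387; √K_a = 0.5820.
The active pressure is zero where K_a γ z = 2c√K_a, so z_c = 2c/(γ√K_a) = 2×10.8/(19.1×0.5820) = 1.943 m.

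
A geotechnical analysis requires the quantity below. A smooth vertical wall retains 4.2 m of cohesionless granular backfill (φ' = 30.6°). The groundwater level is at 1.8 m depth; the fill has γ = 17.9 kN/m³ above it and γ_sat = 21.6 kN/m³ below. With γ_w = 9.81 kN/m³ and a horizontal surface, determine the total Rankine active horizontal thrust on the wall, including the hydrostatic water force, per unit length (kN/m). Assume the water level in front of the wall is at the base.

K_a = tan²(45° − φ/2) = 0.3253.
γ' = 21.6 − 9.81 = 11.79 kN/m³. Depth below WT = 2.4 m.
σ'_h at WT = K_a γ d_w = 10.48 kPa; at base = 10.48 + K_a γ' × 2.4 = 19.69 kPa.
P₁ (0–1.8 m) = ½×10.48×1.8 = 9.434. P₂ (1.8–4.2 m) = ½(10.48+19.69)×2.4 = 36.21.
P_w = ½ γ_w h₂² = 0.5×9.81×2.4² = 28.25. Total = 9.434+36.21+28.25 = 73.89 kN/m.

73.9 kN/m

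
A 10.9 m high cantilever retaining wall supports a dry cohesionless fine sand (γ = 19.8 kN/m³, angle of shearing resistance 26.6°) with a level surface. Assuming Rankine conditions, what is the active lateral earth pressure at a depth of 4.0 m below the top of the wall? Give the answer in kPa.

30.2 kPa

K_a = (1 − sin φ)/(1 + sin φ) = 0.3814.
σ_h = K_a γ z = 0.3814 × 19.8 × 4.0 = 30.21 kPa.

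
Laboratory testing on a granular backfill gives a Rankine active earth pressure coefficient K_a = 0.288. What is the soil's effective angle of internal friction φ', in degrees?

33.6°

K_a = tan²(45° − φ/2) ⇒ 45° − φ/2 = arctan(√0.288) = 28.22°.
φ = 2(45° − 28.22°) = 33.56°.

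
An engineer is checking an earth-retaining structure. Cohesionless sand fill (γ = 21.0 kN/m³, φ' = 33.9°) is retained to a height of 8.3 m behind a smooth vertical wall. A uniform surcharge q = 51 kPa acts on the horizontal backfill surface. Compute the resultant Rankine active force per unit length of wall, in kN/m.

326 kN/m

K_a = tan²(45° − φ/2) = 0.2839.
Soil triangle: ½ K_a γ H² = 0.5×0.2839×21.0×8.3² = 205.4 kN/m.
Surcharge rectangle: K_a q H = 0.2839×51×8.3 = 120.2 kN/m.
Total = 205.4 + 120.2 = 325.5 kN/m.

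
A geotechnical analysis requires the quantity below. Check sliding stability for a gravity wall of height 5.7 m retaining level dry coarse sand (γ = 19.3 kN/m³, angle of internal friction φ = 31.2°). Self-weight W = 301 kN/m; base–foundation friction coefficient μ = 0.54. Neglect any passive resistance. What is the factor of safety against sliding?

K_a = tan²(45° − 31.2°/2) = 0.3175.
P_a = ½K_aγH² = 0.5×0.3175×19.3×5.7² = 99.55 kN/m, acting at H/3 = 1.900 m above the base.
FS_sliding = μW / P_a = 0.54×301 / 99.55 = 1.633.

1.63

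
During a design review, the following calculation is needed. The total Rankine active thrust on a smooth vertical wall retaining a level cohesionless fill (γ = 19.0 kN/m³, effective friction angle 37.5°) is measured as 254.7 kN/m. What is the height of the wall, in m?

10.5 m

K_a = 0.2432. P_a = ½ K_a γ H² ⇒ H = √(2P_a/(K_a γ)).
H = √(2×254.7/(0.2432×19.0)) = 10.50 m.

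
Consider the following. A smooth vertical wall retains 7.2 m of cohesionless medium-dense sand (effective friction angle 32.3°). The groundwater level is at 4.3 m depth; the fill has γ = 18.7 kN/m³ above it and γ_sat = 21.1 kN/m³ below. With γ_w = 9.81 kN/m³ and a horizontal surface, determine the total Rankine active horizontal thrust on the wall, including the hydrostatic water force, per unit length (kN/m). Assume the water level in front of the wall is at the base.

K_a = tan²(45° − φ/2) = 0.3035.
γ' = 21.1 − 9.81 = 11.29 kN/m³. Depth below WT = 2.9 m.
σ'_h at WT = K_a γ d_w = 24.40 kPa; at base = 24.40 + K_a γ' × 2.9 = 34.34 kPa.
P₁ (0–4.3 m) = ½×24.40×4.3 = 52.47. P₂ (4.3–7.2 m) = ½(24.40+34.34)×2.9 = 85.18.
P_w = ½ γ_w h₂² = 0.5×9.81×2.9² = 41.25. Total = 52.47+85.18+41.25 = 178.9 kN/m.

179 kN/m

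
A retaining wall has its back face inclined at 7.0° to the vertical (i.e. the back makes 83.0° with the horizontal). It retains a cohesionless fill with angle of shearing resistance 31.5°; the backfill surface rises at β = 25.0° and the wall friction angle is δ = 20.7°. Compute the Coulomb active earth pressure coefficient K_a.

0.540

K_a = sin²(α+φ) / [sin²α · sin(α−δ) · (1 + √{sin(φ+δ)sin(φ−β) / (sin(α−δ)sin(α+β))})²].
With α = 83.0°, φ = 31.5°, δ = 20.7°, β = 25.0°: K_a = 0.5400.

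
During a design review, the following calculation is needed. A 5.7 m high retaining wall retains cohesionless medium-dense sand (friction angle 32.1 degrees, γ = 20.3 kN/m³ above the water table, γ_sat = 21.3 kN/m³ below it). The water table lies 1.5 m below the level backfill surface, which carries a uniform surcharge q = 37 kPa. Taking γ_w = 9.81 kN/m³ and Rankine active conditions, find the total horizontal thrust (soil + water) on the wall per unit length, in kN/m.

K_a = tan²(45° − φ/2) = 0.3060.
γ' = 21.3 − 9.81 = 11.49 kN/m³. h₂ = H − d_w = 4.2 m.
σ'_h: at surface K_a·q = 11.32; at WT K_a(q+γd_w) = 20.64; at base K_a(q+γd_w+γ'h₂) = 35.41 kPa.
P₁ = ½(11.32+20.64)×1.5 = 23.97; P₂ = ½(20.64+35.41)×4.2 = 117.7; P_w = ½γ_w h₂² = 86.52.
Total = 23.97+117.7+86.52 = 228.2 kN/m.

228 kN/m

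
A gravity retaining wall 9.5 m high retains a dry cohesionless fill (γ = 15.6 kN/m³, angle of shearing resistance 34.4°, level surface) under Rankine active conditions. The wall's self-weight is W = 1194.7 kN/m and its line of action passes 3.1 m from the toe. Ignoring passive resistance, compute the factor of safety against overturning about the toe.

5.98

K_a = tan²(45° − 34.4°/2) = 0.2780.
P_a = ½K_aγH² = 0.5×0.2780×15.6×9.5² = 195.7 kN/m, acting at H/3 = 3.167 m above the base.
Overturning moment M_o = P_a × H/3 = 195.7 × 3.167 = 619.7.
Resisting moment M_r = W × 3.1 = 1194.7 × 3.1 = 3704.
FS_overturning = M_r/M_o = 3704/619.7 = 5.977.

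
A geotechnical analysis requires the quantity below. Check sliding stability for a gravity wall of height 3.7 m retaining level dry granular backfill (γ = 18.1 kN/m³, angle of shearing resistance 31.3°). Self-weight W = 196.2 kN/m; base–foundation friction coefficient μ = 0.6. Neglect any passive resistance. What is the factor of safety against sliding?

K_a = tan²(45° − 31.3°/2) = 0.3162.
P_a = ½K_aγH² = 0.5×0.3162×18.1×3.7² = 39.18 kN/m, acting at H/3 = 1.233 m above the base.
FS_sliding = μW / P_a = 0.6×196.2 / 39.18 = 3.005.

3.00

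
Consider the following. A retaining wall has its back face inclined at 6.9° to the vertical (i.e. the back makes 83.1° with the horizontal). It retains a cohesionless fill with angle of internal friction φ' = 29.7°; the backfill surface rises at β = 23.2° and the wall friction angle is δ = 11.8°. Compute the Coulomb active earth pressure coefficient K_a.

0.549

K_a = sin²(α+φ) / [sin²α · sin(α−δ) · (1 + √{sin(φ+δ)sin(φ−β) / (sin(α−δ)sin(α+β))})²].
With α = 83.1°, φ = 29.7°, δ = 11.8°, β = 23.2°: K_a = 0.5494.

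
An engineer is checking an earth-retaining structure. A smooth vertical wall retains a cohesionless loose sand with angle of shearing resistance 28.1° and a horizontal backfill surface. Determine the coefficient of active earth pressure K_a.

0.360

K_a = tan²(45° − φ/2) = tan²(30.95°) = 0.3596.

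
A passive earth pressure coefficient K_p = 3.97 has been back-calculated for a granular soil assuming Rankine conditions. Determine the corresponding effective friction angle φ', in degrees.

36.7°

K_p = (1+sin φ)/(1−sin φ) ⇒ sin φ = (K_p − 1)/(K_p + 1) = 0.5976.
φ = arcsin(0.5976) = 36.70°.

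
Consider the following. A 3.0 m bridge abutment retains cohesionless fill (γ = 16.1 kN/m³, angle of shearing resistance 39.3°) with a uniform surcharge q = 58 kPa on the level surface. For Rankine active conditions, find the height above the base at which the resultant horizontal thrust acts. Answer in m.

1.35 m

K_a = 0.2245.
Triangular part P₁ = ½K_aγH² = 16.26 at H/3 = 1.000 m; rectangular part P₂ = K_a q H = 39.06 at H/2 = 1.500 m.
ȳ = (P₁·1.000 + P₂·1.500)/(P₁+P₂) = 1.353 m.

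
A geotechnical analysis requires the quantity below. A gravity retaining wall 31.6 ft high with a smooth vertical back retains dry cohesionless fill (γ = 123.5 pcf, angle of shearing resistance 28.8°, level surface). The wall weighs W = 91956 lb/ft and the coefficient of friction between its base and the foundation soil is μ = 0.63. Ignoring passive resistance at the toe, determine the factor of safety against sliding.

K_a = tan²(45° − 28.8°/2) = 0.3498.
P_a = ½K_aγH² = 0.5×0.3498×123.5×31.6² = 21570 lb/ft, acting at H/3 = 10.53 ft above the base.
FS_sliding = μW / P_a = 0.63×91956 / 21570 = 2.686.

2.69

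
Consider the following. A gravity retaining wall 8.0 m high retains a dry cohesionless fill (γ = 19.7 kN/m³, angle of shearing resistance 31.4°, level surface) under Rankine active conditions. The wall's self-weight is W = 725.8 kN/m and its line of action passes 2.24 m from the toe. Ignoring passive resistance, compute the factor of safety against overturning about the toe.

3.07

K_a = tan²(45° − 31.4°/2) = 0.3149.
P_a = ½K_aγH² = 0.5×0.3149×19.7×8.0² = 198.5 kN/m, acting at H/3 = 2.667 m above the base.
Overturning moment M_o = P_a × H/3 = 198.5 × 2.667 = 529.4.
Resisting moment M_r = W × 2.24 = 725.8 × 2.24 = 1626.
FS_overturning = M_r/M_o = 1626/529.4 = 3.071.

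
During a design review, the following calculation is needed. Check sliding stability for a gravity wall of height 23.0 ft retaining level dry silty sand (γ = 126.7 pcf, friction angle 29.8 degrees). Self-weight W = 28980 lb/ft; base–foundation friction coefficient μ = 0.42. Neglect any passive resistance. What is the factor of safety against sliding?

1.08

K_a = tan²(45° − 29.8°/2) = 0.3360.
P_a = ½K_aγH² = 0.5×0.3360×126.7×23.0² = 11260 lb/ft, acting at H/3 = 7.667 ft above the base.
FS_sliding = μW / P_a = 0.42×28980 / 11260 = 1.081.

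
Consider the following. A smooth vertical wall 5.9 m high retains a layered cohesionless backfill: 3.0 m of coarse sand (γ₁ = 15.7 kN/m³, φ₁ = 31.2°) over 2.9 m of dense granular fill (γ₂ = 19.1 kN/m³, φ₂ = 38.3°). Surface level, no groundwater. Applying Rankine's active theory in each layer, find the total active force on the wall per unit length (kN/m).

K_a1 = tan²(45°−31.2°/2) = 0.3175; K_a2 = tan²(45°−38.3°/2) = 0.2347.
Layer 1: σ at base = K_a1 γ₁ h₁ = 14.95 kPa; P₁ = ½×14.95×3.0 = 22.43.
Layer 2: σ_v at top = γ₁h₁ = 47.10; σ_h top = K_a2×47.10 = 11.06; σ_h base = K_a2×(47.10+19.1×2.9) = 24.06.
P₂ = ½(11.06+24.06)×2.9 = 50.92. Total P_a = 22.43+50.92 = 73.35 kN/m.

73.3 kN/m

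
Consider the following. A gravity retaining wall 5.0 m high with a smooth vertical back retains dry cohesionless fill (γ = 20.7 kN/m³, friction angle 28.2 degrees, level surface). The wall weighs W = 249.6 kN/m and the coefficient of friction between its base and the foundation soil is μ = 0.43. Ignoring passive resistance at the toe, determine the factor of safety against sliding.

1.16

K_a = tan²(45° − 28.2°/2) = 0.3582.
P_a = ½K_aγH² = 0.5×0.3582×20.7×5.0² = 92.68 kN/m, acting at H/3 = 1.667 m above the base.
FS_sliding = μW / P_a = 0.43×249.6 / 92.68 = 1.158.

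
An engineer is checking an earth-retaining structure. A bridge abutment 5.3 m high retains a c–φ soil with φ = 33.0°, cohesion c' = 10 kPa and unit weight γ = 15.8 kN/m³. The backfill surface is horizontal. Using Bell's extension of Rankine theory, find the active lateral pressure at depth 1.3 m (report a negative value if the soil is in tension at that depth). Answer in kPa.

-4.80 kPa

K_a = (1 − sin φ)/(1 + sin φ) = 0.2948.
σ_a = K_a γ z − 2c√K_a = 0.2948×15.8×1.3 − 2×10×0.5430 = -4.804 kPa.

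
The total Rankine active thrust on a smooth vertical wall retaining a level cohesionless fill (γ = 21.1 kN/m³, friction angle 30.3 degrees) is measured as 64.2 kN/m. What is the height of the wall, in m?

4.30 m

K_a = 0.3293. P_a = ½ K_a γ H² ⇒ H = √(2P_a/(K_a γ)).
H = √(2×64.2/(0.3293×21.1)) = 4.299 m.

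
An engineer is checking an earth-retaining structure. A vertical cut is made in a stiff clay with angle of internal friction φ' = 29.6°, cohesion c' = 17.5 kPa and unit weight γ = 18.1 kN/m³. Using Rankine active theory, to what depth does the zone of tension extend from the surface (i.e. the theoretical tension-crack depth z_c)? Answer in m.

3.32 m

K_a = tan²(45° − 29.6°/2) = 0.3387; √K_a = 0.5820.
The active pressure is zero where K_a γ z = 2c√K_a, so z_c = 2c/(γ√K_a) = 2×17.5/(18.1×0.5820) = 3.322 m.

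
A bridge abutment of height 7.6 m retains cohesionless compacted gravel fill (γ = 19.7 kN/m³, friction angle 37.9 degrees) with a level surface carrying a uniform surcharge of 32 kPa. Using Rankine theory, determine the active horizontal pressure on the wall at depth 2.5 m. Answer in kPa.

K_a = (1 − sin φ)/(1 + sin φ) = 0.2389.
σ_v = γz + q = 19.7 × 2.5 + 32 = 81.25 kPa.
σ_h = K_a σ_v = 0.2389 × 81.25 = 19.41 kPa.

19.4 kPa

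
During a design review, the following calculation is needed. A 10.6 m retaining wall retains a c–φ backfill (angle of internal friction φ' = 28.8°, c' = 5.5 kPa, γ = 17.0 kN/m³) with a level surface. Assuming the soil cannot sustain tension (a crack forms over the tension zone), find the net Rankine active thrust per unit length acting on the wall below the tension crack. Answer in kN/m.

269 kN/m

K_a = 0.3498; √K_a = 0.5914.
Tension-crack depth z_c = 2c/(γ√K_a) = 2×5.5/(17.0×0.5914) = 1.094 m.
σ_a at base = K_a γ H − 2c√K_a = 0.3498×17.0×10.6 − 2×5.5×0.5914 = 56.52 kPa.
P_a = ½ × 56.52 × (H − z_c) = 0.5×56.52×9.506 = 268.6 kN/m.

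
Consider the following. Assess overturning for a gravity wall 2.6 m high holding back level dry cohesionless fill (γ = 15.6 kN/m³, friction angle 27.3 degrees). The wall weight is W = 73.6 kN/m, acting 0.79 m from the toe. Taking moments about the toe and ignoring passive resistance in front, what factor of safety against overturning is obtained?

3.43

K_a = tan²(45° − 27.3°/2) = 0.3711.
P_a = ½K_aγH² = 0.5×0.3711×15.6×2.6² = 19.57 kN/m, acting at H/3 = 0.8667 m above the base.
Overturning moment M_o = P_a × H/3 = 19.57 × 0.8667 = 16.96.
Resisting moment M_r = W × 0.79 = 73.6 × 0.79 = 58.14.
FS_overturning = M_r/M_o = 58.14/16.96 = 3.428.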